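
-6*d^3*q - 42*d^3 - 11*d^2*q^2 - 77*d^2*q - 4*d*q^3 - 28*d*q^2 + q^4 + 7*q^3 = (-6*d + q)*(d + q)^2*(q + 7)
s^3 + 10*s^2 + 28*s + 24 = (s + 2)^2*(s + 6)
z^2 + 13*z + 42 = (z + 6)*(z + 7)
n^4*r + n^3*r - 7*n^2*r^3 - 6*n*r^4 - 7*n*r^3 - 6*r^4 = (n - 3*r)*(n + r)*(n + 2*r)*(n*r + r)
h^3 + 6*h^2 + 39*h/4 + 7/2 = (h + 1/2)*(h + 2)*(h + 7/2)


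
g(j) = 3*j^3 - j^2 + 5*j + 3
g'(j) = 9*j^2 - 2*j + 5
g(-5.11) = -448.96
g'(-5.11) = 250.23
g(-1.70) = -23.13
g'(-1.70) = 34.41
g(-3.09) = -110.51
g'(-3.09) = 97.11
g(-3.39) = -142.32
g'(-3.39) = 115.21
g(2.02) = 33.75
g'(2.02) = 37.68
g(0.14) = 3.69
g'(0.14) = 4.90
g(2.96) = 86.84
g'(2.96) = 77.93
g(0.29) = 4.44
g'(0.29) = 5.18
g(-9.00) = -2310.00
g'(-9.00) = 752.00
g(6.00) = 645.00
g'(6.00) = 317.00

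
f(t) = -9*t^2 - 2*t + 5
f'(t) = -18*t - 2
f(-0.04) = 5.07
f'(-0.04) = -1.28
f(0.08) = 4.78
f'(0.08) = -3.44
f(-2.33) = -39.20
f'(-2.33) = 39.94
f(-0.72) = 1.77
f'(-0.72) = 10.96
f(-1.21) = -5.76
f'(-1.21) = 19.78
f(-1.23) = -6.16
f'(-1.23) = 20.14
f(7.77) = -553.90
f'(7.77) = -141.86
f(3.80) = -132.56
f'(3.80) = -70.40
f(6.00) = -331.00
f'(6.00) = -110.00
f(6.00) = -331.00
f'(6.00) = -110.00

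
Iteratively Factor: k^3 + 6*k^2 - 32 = (k + 4)*(k^2 + 2*k - 8) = (k + 4)^2*(k - 2)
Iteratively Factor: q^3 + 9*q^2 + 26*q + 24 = (q + 4)*(q^2 + 5*q + 6) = (q + 3)*(q + 4)*(q + 2)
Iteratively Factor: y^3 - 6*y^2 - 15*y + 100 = (y + 4)*(y^2 - 10*y + 25) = (y - 5)*(y + 4)*(y - 5)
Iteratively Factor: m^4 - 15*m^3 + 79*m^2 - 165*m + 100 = (m - 1)*(m^3 - 14*m^2 + 65*m - 100) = (m - 5)*(m - 1)*(m^2 - 9*m + 20) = (m - 5)*(m - 4)*(m - 1)*(m - 5)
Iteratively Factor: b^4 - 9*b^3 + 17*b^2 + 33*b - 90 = (b - 5)*(b^3 - 4*b^2 - 3*b + 18) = (b - 5)*(b - 3)*(b^2 - b - 6) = (b - 5)*(b - 3)^2*(b + 2)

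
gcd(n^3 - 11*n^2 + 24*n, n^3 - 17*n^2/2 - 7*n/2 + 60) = n^2 - 11*n + 24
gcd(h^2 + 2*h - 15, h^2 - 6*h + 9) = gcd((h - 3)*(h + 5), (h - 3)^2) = h - 3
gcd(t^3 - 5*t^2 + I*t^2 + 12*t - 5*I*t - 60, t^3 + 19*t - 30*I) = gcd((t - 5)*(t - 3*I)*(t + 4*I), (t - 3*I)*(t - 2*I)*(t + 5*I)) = t - 3*I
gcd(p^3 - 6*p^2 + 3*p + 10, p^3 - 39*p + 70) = p^2 - 7*p + 10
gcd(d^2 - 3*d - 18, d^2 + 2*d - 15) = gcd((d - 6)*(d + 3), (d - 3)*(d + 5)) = 1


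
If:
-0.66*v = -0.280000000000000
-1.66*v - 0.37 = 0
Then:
No Solution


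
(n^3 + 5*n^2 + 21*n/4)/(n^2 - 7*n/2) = (4*n^2 + 20*n + 21)/(2*(2*n - 7))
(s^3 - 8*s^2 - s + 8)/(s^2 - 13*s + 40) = (s^2 - 1)/(s - 5)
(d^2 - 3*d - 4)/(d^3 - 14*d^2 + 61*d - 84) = (d + 1)/(d^2 - 10*d + 21)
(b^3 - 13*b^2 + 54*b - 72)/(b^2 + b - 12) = (b^2 - 10*b + 24)/(b + 4)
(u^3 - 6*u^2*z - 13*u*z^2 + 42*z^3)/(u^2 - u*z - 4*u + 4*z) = (u^3 - 6*u^2*z - 13*u*z^2 + 42*z^3)/(u^2 - u*z - 4*u + 4*z)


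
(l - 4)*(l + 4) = l^2 - 16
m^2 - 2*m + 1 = (m - 1)^2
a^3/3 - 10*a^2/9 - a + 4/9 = (a/3 + 1/3)*(a - 4)*(a - 1/3)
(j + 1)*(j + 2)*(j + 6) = j^3 + 9*j^2 + 20*j + 12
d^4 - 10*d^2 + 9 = (d - 3)*(d - 1)*(d + 1)*(d + 3)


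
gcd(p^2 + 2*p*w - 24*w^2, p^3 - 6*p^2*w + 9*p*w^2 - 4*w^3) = p - 4*w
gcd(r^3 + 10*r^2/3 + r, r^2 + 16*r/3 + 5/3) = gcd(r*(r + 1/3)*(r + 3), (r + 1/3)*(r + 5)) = r + 1/3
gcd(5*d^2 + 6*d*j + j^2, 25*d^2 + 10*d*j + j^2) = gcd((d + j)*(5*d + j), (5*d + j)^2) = 5*d + j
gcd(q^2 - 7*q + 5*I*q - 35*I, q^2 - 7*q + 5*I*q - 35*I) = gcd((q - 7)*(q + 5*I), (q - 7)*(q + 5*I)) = q^2 + q*(-7 + 5*I) - 35*I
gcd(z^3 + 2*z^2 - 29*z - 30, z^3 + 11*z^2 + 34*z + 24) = z^2 + 7*z + 6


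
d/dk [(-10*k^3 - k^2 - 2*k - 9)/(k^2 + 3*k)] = (-10*k^4 - 60*k^3 - k^2 + 18*k + 27)/(k^2*(k^2 + 6*k + 9))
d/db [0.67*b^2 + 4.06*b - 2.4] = 1.34*b + 4.06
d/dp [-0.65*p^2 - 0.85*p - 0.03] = -1.3*p - 0.85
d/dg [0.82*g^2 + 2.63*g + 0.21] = 1.64*g + 2.63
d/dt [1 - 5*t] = -5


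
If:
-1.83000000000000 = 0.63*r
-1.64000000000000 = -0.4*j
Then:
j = 4.10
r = -2.90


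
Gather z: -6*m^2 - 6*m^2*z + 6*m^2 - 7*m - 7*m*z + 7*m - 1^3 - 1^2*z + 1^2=z*(-6*m^2 - 7*m - 1)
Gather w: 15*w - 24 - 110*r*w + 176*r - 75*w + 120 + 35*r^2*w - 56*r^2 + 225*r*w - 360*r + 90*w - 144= -56*r^2 - 184*r + w*(35*r^2 + 115*r + 30) - 48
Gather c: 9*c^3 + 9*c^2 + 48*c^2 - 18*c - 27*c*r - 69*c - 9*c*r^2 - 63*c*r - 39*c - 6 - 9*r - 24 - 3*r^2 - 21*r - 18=9*c^3 + 57*c^2 + c*(-9*r^2 - 90*r - 126) - 3*r^2 - 30*r - 48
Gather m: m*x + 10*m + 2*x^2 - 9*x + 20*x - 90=m*(x + 10) + 2*x^2 + 11*x - 90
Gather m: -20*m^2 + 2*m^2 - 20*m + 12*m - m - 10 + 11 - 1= -18*m^2 - 9*m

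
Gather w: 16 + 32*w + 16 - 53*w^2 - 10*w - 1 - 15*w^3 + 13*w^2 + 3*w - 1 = -15*w^3 - 40*w^2 + 25*w + 30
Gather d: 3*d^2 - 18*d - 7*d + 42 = 3*d^2 - 25*d + 42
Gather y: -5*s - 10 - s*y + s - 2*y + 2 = -4*s + y*(-s - 2) - 8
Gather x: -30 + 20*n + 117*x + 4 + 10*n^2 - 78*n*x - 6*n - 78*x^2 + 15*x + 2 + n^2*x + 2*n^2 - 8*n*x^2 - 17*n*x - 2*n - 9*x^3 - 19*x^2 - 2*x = 12*n^2 + 12*n - 9*x^3 + x^2*(-8*n - 97) + x*(n^2 - 95*n + 130) - 24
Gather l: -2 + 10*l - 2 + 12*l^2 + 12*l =12*l^2 + 22*l - 4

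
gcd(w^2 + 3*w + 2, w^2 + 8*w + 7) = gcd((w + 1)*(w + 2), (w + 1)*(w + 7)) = w + 1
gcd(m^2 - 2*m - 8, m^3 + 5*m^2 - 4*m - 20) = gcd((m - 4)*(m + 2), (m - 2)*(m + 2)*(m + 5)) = m + 2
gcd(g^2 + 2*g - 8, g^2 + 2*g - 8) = g^2 + 2*g - 8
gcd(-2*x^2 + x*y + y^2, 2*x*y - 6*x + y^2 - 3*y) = 2*x + y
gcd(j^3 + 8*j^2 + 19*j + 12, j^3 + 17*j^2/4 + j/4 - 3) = j^2 + 5*j + 4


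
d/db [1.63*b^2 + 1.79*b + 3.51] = 3.26*b + 1.79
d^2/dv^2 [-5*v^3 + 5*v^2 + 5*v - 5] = 10 - 30*v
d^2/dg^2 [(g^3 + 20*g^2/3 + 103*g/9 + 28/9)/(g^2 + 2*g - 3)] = 4*(23*g^3 + 231*g^2 + 669*g + 677)/(9*(g^6 + 6*g^5 + 3*g^4 - 28*g^3 - 9*g^2 + 54*g - 27))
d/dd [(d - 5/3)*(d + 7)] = 2*d + 16/3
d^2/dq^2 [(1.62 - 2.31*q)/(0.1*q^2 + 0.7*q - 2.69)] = (-(0.2*q + 0.7)*(0.4*q + 1.4)*(2.31*q - 1.62) + (1.386*q + 2.91)*(0.1*q^2 + 0.7*q - 2.69))/(0.1*q^2 + 0.7*q - 2.69)^3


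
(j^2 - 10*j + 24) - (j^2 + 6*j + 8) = 16 - 16*j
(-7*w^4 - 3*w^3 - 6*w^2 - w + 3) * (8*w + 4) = -56*w^5 - 52*w^4 - 60*w^3 - 32*w^2 + 20*w + 12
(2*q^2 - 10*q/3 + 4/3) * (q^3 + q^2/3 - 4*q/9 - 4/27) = 2*q^5 - 8*q^4/3 - 2*q^3/3 + 44*q^2/27 - 8*q/81 - 16/81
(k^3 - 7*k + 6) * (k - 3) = k^4 - 3*k^3 - 7*k^2 + 27*k - 18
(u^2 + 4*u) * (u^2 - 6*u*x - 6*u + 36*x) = u^4 - 6*u^3*x - 2*u^3 + 12*u^2*x - 24*u^2 + 144*u*x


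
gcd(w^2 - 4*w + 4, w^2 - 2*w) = w - 2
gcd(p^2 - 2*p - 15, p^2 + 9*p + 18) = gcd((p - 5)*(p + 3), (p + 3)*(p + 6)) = p + 3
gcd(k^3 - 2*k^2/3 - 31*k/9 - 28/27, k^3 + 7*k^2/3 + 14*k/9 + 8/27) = k^2 + 5*k/3 + 4/9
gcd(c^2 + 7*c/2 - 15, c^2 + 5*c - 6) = c + 6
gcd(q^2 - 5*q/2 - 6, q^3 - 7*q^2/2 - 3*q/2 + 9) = q + 3/2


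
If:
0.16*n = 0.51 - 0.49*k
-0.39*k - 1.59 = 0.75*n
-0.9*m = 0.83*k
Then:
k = 2.09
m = -1.93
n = -3.21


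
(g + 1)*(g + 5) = g^2 + 6*g + 5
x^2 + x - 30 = (x - 5)*(x + 6)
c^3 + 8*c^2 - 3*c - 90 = (c - 3)*(c + 5)*(c + 6)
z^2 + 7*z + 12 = (z + 3)*(z + 4)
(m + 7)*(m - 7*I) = m^2 + 7*m - 7*I*m - 49*I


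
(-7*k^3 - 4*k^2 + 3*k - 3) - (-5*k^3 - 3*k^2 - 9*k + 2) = -2*k^3 - k^2 + 12*k - 5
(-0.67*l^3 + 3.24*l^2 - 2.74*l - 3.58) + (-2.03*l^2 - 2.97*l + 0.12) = -0.67*l^3 + 1.21*l^2 - 5.71*l - 3.46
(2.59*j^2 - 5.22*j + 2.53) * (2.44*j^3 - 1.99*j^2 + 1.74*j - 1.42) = 6.3196*j^5 - 17.8909*j^4 + 21.0676*j^3 - 17.7953*j^2 + 11.8146*j - 3.5926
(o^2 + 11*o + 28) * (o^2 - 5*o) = o^4 + 6*o^3 - 27*o^2 - 140*o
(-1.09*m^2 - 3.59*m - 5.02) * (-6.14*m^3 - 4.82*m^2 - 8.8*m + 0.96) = 6.6926*m^5 + 27.2964*m^4 + 57.7186*m^3 + 54.742*m^2 + 40.7296*m - 4.8192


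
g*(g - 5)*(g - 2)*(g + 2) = g^4 - 5*g^3 - 4*g^2 + 20*g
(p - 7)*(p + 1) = p^2 - 6*p - 7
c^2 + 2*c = c*(c + 2)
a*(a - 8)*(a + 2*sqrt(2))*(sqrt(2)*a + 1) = sqrt(2)*a^4 - 8*sqrt(2)*a^3 + 5*a^3 - 40*a^2 + 2*sqrt(2)*a^2 - 16*sqrt(2)*a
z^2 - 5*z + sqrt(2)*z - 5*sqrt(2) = (z - 5)*(z + sqrt(2))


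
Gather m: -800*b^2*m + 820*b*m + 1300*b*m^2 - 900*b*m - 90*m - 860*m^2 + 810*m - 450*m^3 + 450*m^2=-450*m^3 + m^2*(1300*b - 410) + m*(-800*b^2 - 80*b + 720)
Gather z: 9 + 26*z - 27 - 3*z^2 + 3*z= -3*z^2 + 29*z - 18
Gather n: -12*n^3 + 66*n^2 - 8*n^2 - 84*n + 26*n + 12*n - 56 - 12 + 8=-12*n^3 + 58*n^2 - 46*n - 60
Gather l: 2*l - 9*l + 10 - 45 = -7*l - 35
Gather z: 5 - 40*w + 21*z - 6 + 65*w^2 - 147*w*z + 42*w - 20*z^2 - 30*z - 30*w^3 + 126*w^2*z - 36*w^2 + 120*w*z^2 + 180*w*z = -30*w^3 + 29*w^2 + 2*w + z^2*(120*w - 20) + z*(126*w^2 + 33*w - 9) - 1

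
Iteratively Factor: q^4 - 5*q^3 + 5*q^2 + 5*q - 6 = (q - 3)*(q^3 - 2*q^2 - q + 2) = (q - 3)*(q - 1)*(q^2 - q - 2) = (q - 3)*(q - 1)*(q + 1)*(q - 2)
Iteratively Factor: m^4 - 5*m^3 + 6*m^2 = (m)*(m^3 - 5*m^2 + 6*m) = m*(m - 3)*(m^2 - 2*m) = m*(m - 3)*(m - 2)*(m)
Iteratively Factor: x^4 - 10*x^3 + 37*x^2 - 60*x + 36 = (x - 2)*(x^3 - 8*x^2 + 21*x - 18) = (x - 2)^2*(x^2 - 6*x + 9) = (x - 3)*(x - 2)^2*(x - 3)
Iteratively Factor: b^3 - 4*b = (b + 2)*(b^2 - 2*b) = (b - 2)*(b + 2)*(b)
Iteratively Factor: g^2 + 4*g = (g + 4)*(g)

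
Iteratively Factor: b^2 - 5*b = (b - 5)*(b)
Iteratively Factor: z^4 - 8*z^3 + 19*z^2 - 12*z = (z - 3)*(z^3 - 5*z^2 + 4*z) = (z - 4)*(z - 3)*(z^2 - z) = (z - 4)*(z - 3)*(z - 1)*(z)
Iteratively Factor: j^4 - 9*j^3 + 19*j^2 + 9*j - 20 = (j - 4)*(j^3 - 5*j^2 - j + 5) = (j - 5)*(j - 4)*(j^2 - 1) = (j - 5)*(j - 4)*(j - 1)*(j + 1)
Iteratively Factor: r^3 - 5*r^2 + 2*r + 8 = (r - 2)*(r^2 - 3*r - 4) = (r - 2)*(r + 1)*(r - 4)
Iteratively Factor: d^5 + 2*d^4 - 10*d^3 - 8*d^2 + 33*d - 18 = (d - 2)*(d^4 + 4*d^3 - 2*d^2 - 12*d + 9) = (d - 2)*(d - 1)*(d^3 + 5*d^2 + 3*d - 9) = (d - 2)*(d - 1)*(d + 3)*(d^2 + 2*d - 3) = (d - 2)*(d - 1)*(d + 3)^2*(d - 1)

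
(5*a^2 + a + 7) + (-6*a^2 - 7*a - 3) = -a^2 - 6*a + 4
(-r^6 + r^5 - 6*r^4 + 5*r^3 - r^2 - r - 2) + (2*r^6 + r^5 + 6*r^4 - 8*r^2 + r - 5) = r^6 + 2*r^5 + 5*r^3 - 9*r^2 - 7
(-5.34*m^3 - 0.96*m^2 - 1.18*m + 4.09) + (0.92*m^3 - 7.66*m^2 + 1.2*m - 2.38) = -4.42*m^3 - 8.62*m^2 + 0.02*m + 1.71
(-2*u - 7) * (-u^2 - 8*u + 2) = 2*u^3 + 23*u^2 + 52*u - 14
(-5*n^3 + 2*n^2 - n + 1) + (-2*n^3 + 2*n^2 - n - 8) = -7*n^3 + 4*n^2 - 2*n - 7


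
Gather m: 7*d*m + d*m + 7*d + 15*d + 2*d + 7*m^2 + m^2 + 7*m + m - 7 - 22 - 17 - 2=24*d + 8*m^2 + m*(8*d + 8) - 48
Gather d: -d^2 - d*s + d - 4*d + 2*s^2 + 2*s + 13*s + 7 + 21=-d^2 + d*(-s - 3) + 2*s^2 + 15*s + 28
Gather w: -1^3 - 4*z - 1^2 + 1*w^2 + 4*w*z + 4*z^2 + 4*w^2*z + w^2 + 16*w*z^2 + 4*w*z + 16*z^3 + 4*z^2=w^2*(4*z + 2) + w*(16*z^2 + 8*z) + 16*z^3 + 8*z^2 - 4*z - 2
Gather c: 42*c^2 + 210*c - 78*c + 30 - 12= 42*c^2 + 132*c + 18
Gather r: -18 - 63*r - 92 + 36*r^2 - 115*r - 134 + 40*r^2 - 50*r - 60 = 76*r^2 - 228*r - 304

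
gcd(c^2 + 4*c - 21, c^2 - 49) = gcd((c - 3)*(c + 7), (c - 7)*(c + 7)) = c + 7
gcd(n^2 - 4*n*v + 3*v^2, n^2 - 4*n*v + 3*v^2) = n^2 - 4*n*v + 3*v^2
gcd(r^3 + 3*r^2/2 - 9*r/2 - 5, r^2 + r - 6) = r - 2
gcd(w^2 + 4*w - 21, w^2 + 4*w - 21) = w^2 + 4*w - 21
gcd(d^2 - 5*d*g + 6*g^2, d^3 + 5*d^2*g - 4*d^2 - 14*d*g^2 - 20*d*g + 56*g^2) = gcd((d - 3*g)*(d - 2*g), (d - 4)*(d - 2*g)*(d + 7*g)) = d - 2*g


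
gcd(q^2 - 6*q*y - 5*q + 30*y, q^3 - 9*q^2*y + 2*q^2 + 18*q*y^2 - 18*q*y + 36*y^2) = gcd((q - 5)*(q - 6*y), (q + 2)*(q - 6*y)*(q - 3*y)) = -q + 6*y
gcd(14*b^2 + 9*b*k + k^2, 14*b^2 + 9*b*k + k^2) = 14*b^2 + 9*b*k + k^2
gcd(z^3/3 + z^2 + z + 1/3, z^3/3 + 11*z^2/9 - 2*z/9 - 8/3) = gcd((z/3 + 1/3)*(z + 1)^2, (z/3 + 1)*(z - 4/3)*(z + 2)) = 1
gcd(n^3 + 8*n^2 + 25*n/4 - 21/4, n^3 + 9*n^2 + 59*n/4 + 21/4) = n^2 + 17*n/2 + 21/2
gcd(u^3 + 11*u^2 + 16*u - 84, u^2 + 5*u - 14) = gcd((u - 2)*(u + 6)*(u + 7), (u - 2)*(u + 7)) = u^2 + 5*u - 14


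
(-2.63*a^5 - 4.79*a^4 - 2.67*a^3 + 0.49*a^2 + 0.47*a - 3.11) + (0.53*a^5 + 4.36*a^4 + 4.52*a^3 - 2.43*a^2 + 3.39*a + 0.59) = -2.1*a^5 - 0.43*a^4 + 1.85*a^3 - 1.94*a^2 + 3.86*a - 2.52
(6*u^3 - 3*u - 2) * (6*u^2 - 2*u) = 36*u^5 - 12*u^4 - 18*u^3 - 6*u^2 + 4*u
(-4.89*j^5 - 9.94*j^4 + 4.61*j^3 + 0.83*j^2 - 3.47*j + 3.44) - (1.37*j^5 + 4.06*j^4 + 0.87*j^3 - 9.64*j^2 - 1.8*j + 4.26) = -6.26*j^5 - 14.0*j^4 + 3.74*j^3 + 10.47*j^2 - 1.67*j - 0.82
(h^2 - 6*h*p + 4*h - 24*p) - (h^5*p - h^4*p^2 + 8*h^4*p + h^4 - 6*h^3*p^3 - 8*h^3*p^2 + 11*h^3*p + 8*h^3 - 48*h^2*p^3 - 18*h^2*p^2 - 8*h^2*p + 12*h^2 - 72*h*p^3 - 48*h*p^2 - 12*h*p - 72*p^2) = -h^5*p + h^4*p^2 - 8*h^4*p - h^4 + 6*h^3*p^3 + 8*h^3*p^2 - 11*h^3*p - 8*h^3 + 48*h^2*p^3 + 18*h^2*p^2 + 8*h^2*p - 11*h^2 + 72*h*p^3 + 48*h*p^2 + 6*h*p + 4*h + 72*p^2 - 24*p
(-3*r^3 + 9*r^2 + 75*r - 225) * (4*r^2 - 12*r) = -12*r^5 + 72*r^4 + 192*r^3 - 1800*r^2 + 2700*r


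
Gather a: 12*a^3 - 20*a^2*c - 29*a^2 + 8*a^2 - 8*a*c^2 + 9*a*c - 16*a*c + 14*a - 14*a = 12*a^3 + a^2*(-20*c - 21) + a*(-8*c^2 - 7*c)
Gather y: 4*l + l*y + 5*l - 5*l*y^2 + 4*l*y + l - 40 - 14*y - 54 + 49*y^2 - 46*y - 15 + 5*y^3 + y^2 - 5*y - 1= 10*l + 5*y^3 + y^2*(50 - 5*l) + y*(5*l - 65) - 110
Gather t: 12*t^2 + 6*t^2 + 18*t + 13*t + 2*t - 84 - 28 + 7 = 18*t^2 + 33*t - 105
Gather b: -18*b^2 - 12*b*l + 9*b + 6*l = -18*b^2 + b*(9 - 12*l) + 6*l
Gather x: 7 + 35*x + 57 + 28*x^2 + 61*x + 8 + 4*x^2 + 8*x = 32*x^2 + 104*x + 72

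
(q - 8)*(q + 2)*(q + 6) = q^3 - 52*q - 96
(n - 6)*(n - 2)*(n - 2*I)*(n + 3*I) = n^4 - 8*n^3 + I*n^3 + 18*n^2 - 8*I*n^2 - 48*n + 12*I*n + 72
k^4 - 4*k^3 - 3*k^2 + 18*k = k*(k - 3)^2*(k + 2)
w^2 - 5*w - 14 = (w - 7)*(w + 2)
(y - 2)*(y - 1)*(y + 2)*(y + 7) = y^4 + 6*y^3 - 11*y^2 - 24*y + 28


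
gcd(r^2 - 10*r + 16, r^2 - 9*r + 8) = r - 8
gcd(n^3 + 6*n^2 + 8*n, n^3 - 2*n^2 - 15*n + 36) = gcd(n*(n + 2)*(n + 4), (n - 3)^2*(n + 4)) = n + 4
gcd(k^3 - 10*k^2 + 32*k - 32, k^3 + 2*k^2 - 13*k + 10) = k - 2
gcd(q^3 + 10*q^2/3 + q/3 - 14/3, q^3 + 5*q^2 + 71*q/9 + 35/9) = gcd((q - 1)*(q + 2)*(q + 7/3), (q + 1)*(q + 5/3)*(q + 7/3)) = q + 7/3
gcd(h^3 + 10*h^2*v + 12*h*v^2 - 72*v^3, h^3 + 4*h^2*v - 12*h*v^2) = -h^2 - 4*h*v + 12*v^2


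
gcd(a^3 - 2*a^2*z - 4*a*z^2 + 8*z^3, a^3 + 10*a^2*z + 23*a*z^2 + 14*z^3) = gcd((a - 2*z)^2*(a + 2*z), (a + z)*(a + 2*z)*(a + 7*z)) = a + 2*z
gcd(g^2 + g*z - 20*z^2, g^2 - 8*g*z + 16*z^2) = -g + 4*z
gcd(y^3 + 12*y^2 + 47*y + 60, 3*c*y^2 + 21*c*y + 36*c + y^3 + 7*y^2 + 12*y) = y^2 + 7*y + 12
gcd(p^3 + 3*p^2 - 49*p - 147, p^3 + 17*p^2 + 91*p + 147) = p^2 + 10*p + 21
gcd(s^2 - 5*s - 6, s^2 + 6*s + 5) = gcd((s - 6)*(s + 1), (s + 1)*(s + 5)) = s + 1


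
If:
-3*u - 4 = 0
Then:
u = -4/3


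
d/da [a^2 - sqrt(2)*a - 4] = 2*a - sqrt(2)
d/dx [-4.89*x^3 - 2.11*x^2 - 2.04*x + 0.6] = -14.67*x^2 - 4.22*x - 2.04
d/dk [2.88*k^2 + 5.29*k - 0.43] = 5.76*k + 5.29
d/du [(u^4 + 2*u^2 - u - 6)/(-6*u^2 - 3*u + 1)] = (-12*u^5 - 9*u^4 + 4*u^3 - 12*u^2 - 68*u - 19)/(36*u^4 + 36*u^3 - 3*u^2 - 6*u + 1)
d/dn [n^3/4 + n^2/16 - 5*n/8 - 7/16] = 3*n^2/4 + n/8 - 5/8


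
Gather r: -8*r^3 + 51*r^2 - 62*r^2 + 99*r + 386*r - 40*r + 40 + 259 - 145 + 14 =-8*r^3 - 11*r^2 + 445*r + 168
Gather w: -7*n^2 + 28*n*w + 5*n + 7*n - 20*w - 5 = -7*n^2 + 12*n + w*(28*n - 20) - 5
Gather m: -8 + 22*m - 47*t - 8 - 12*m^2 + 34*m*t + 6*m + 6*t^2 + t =-12*m^2 + m*(34*t + 28) + 6*t^2 - 46*t - 16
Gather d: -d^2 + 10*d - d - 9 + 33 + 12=-d^2 + 9*d + 36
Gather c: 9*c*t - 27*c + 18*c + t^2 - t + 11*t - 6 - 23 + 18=c*(9*t - 9) + t^2 + 10*t - 11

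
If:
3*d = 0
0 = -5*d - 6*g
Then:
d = 0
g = 0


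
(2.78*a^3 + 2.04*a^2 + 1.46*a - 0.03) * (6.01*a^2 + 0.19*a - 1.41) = 16.7078*a^5 + 12.7886*a^4 + 5.2424*a^3 - 2.7793*a^2 - 2.0643*a + 0.0423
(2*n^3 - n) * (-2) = -4*n^3 + 2*n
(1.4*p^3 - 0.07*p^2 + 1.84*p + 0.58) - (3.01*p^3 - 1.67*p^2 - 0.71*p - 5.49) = -1.61*p^3 + 1.6*p^2 + 2.55*p + 6.07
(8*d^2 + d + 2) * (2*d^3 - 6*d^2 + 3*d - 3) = 16*d^5 - 46*d^4 + 22*d^3 - 33*d^2 + 3*d - 6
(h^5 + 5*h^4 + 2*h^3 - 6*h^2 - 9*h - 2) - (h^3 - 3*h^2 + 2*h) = h^5 + 5*h^4 + h^3 - 3*h^2 - 11*h - 2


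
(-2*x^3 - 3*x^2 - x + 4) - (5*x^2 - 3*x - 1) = -2*x^3 - 8*x^2 + 2*x + 5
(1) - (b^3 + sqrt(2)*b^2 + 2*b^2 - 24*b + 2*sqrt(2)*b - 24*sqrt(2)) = -b^3 - 2*b^2 - sqrt(2)*b^2 - 2*sqrt(2)*b + 24*b + 1 + 24*sqrt(2)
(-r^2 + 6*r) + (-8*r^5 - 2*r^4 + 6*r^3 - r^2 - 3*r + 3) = -8*r^5 - 2*r^4 + 6*r^3 - 2*r^2 + 3*r + 3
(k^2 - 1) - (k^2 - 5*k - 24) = 5*k + 23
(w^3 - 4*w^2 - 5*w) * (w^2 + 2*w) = w^5 - 2*w^4 - 13*w^3 - 10*w^2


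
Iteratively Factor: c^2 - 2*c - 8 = (c - 4)*(c + 2)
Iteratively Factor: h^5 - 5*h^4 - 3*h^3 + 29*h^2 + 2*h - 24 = (h + 2)*(h^4 - 7*h^3 + 11*h^2 + 7*h - 12) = (h + 1)*(h + 2)*(h^3 - 8*h^2 + 19*h - 12) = (h - 3)*(h + 1)*(h + 2)*(h^2 - 5*h + 4) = (h - 4)*(h - 3)*(h + 1)*(h + 2)*(h - 1)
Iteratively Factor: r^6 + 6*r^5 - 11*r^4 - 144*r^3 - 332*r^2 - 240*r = (r - 5)*(r^5 + 11*r^4 + 44*r^3 + 76*r^2 + 48*r) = (r - 5)*(r + 4)*(r^4 + 7*r^3 + 16*r^2 + 12*r) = (r - 5)*(r + 3)*(r + 4)*(r^3 + 4*r^2 + 4*r) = (r - 5)*(r + 2)*(r + 3)*(r + 4)*(r^2 + 2*r) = (r - 5)*(r + 2)^2*(r + 3)*(r + 4)*(r)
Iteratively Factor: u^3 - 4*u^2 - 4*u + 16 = (u - 4)*(u^2 - 4) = (u - 4)*(u + 2)*(u - 2)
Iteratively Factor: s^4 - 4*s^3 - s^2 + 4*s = (s)*(s^3 - 4*s^2 - s + 4) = s*(s + 1)*(s^2 - 5*s + 4) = s*(s - 1)*(s + 1)*(s - 4)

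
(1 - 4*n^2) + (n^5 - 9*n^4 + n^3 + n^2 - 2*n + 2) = n^5 - 9*n^4 + n^3 - 3*n^2 - 2*n + 3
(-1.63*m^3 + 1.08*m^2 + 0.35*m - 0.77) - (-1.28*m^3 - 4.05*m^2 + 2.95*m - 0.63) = -0.35*m^3 + 5.13*m^2 - 2.6*m - 0.14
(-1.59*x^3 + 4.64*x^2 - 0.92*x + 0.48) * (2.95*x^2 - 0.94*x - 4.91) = -4.6905*x^5 + 15.1826*x^4 + 0.731300000000001*x^3 - 20.5016*x^2 + 4.066*x - 2.3568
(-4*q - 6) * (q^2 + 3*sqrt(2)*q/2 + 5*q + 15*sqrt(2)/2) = -4*q^3 - 26*q^2 - 6*sqrt(2)*q^2 - 39*sqrt(2)*q - 30*q - 45*sqrt(2)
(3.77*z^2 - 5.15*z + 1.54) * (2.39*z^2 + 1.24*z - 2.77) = 9.0103*z^4 - 7.6337*z^3 - 13.1483*z^2 + 16.1751*z - 4.2658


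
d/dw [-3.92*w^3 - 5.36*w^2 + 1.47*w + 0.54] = -11.76*w^2 - 10.72*w + 1.47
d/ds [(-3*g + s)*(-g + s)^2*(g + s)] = 4*g^3 + 4*g^2*s - 12*g*s^2 + 4*s^3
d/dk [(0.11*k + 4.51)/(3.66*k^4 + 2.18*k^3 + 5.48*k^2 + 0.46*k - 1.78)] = (0.4026*k^4 + 0.2398*k^3 + 0.6028*k^2 + 0.0506*k - (0.11*k + 4.51)*(14.64*k^3 + 6.54*k^2 + 10.96*k + 0.46) - 0.1958)/(3.66*k^4 + 2.18*k^3 + 5.48*k^2 + 0.46*k - 1.78)^2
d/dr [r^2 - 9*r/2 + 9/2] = 2*r - 9/2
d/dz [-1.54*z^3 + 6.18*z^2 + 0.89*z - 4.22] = -4.62*z^2 + 12.36*z + 0.89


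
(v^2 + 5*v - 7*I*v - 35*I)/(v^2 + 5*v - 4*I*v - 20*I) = (v - 7*I)/(v - 4*I)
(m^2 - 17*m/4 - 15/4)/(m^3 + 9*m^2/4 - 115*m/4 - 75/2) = (4*m + 3)/(4*m^2 + 29*m + 30)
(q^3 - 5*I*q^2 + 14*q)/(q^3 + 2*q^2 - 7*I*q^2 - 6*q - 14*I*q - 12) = q*(q^2 - 5*I*q + 14)/(q^3 + q^2*(2 - 7*I) - 2*q*(3 + 7*I) - 12)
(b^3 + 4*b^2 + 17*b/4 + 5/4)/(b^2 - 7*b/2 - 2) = (2*b^2 + 7*b + 5)/(2*(b - 4))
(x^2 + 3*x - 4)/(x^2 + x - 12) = (x - 1)/(x - 3)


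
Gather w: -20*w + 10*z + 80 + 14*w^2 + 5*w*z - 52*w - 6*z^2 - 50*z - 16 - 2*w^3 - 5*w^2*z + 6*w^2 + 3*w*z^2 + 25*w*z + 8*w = -2*w^3 + w^2*(20 - 5*z) + w*(3*z^2 + 30*z - 64) - 6*z^2 - 40*z + 64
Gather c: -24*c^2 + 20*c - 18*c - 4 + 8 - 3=-24*c^2 + 2*c + 1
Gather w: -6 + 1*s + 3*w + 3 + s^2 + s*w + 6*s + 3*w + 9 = s^2 + 7*s + w*(s + 6) + 6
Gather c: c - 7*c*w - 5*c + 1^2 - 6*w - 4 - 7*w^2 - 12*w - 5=c*(-7*w - 4) - 7*w^2 - 18*w - 8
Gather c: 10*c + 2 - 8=10*c - 6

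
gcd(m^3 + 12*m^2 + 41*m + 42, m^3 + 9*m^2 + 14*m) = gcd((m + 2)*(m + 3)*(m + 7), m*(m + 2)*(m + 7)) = m^2 + 9*m + 14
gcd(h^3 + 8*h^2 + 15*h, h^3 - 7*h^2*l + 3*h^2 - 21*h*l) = h^2 + 3*h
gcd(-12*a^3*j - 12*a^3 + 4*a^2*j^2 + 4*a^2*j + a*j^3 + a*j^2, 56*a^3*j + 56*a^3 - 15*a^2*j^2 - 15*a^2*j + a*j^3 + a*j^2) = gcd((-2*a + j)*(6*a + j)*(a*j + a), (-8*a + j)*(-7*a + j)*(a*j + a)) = a*j + a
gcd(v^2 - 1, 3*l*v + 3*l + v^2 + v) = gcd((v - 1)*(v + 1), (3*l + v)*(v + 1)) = v + 1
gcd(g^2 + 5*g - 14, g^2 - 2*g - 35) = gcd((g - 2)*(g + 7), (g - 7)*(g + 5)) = 1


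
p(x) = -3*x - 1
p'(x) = -3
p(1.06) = -4.18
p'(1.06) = -3.00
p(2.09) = -7.27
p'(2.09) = -3.00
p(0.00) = -1.00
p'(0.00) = -3.00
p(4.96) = -15.88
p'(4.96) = -3.00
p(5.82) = -18.46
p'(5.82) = -3.00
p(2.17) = -7.51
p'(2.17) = -3.00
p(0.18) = -1.54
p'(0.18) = -3.00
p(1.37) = -5.11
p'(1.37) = -3.00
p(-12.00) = 35.00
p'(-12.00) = -3.00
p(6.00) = -19.00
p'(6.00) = -3.00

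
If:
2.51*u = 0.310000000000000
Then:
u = 0.12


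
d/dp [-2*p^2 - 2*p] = -4*p - 2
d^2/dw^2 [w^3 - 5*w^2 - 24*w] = 6*w - 10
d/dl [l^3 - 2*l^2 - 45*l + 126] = 3*l^2 - 4*l - 45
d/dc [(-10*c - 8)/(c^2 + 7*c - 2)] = 2*(5*c^2 + 8*c + 38)/(c^4 + 14*c^3 + 45*c^2 - 28*c + 4)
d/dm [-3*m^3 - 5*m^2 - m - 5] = -9*m^2 - 10*m - 1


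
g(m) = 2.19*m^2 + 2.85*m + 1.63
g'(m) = 4.38*m + 2.85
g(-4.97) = 41.56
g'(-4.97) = -18.92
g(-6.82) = 84.06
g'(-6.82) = -27.02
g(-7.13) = 92.64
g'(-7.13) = -28.38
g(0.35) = 2.90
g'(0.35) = 4.38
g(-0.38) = 0.86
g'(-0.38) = 1.19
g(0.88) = 5.83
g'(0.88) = 6.70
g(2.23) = 18.88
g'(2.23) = 12.62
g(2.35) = 20.42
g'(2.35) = 13.14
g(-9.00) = 153.37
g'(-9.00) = -36.57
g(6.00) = 97.57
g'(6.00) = 29.13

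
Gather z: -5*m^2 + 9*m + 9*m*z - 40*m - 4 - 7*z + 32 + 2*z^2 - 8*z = -5*m^2 - 31*m + 2*z^2 + z*(9*m - 15) + 28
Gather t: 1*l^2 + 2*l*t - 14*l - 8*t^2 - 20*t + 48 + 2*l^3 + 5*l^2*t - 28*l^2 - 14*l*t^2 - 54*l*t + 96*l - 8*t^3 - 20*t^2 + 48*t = 2*l^3 - 27*l^2 + 82*l - 8*t^3 + t^2*(-14*l - 28) + t*(5*l^2 - 52*l + 28) + 48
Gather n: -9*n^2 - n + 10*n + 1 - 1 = -9*n^2 + 9*n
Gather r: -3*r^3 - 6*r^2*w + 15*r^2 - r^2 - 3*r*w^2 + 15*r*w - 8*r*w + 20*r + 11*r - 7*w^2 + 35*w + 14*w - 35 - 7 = -3*r^3 + r^2*(14 - 6*w) + r*(-3*w^2 + 7*w + 31) - 7*w^2 + 49*w - 42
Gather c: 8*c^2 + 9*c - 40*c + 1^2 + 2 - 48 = 8*c^2 - 31*c - 45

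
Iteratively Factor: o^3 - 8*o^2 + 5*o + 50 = (o - 5)*(o^2 - 3*o - 10) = (o - 5)*(o + 2)*(o - 5)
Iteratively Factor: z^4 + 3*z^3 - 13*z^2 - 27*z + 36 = (z + 3)*(z^3 - 13*z + 12) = (z - 1)*(z + 3)*(z^2 + z - 12) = (z - 3)*(z - 1)*(z + 3)*(z + 4)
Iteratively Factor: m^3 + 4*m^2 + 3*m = (m)*(m^2 + 4*m + 3) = m*(m + 3)*(m + 1)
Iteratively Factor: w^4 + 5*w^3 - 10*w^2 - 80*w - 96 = (w + 3)*(w^3 + 2*w^2 - 16*w - 32) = (w + 2)*(w + 3)*(w^2 - 16) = (w + 2)*(w + 3)*(w + 4)*(w - 4)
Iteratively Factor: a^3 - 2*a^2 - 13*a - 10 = (a + 1)*(a^2 - 3*a - 10) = (a - 5)*(a + 1)*(a + 2)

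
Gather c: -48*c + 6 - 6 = -48*c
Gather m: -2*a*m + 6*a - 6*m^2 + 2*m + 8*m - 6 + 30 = 6*a - 6*m^2 + m*(10 - 2*a) + 24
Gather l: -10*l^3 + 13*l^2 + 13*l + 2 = -10*l^3 + 13*l^2 + 13*l + 2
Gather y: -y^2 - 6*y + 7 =-y^2 - 6*y + 7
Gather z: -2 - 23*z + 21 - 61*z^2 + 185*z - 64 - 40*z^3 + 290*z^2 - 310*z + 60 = -40*z^3 + 229*z^2 - 148*z + 15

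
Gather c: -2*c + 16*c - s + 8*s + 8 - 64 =14*c + 7*s - 56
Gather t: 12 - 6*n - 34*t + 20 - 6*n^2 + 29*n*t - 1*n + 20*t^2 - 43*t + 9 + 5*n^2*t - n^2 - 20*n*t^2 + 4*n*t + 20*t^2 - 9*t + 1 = -7*n^2 - 7*n + t^2*(40 - 20*n) + t*(5*n^2 + 33*n - 86) + 42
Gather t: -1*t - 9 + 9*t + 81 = 8*t + 72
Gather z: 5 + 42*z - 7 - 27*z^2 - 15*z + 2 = -27*z^2 + 27*z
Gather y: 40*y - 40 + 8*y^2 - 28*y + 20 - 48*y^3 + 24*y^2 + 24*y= -48*y^3 + 32*y^2 + 36*y - 20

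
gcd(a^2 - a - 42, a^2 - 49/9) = 1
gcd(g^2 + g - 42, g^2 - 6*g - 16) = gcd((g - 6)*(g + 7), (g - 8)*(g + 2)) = 1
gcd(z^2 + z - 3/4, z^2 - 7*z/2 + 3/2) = z - 1/2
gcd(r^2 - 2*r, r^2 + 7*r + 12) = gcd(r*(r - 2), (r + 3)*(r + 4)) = 1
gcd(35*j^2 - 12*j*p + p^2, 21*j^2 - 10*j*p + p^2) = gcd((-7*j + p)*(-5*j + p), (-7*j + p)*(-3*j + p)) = -7*j + p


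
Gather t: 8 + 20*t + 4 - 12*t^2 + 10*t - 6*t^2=-18*t^2 + 30*t + 12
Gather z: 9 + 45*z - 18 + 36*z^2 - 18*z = 36*z^2 + 27*z - 9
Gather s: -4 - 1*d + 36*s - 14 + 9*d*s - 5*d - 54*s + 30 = -6*d + s*(9*d - 18) + 12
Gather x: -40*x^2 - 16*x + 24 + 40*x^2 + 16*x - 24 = 0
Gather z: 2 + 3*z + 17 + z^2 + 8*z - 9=z^2 + 11*z + 10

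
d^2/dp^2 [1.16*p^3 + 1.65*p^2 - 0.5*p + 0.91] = 6.96*p + 3.3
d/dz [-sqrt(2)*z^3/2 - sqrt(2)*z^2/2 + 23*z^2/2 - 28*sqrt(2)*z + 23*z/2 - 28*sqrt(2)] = -3*sqrt(2)*z^2/2 - sqrt(2)*z + 23*z - 28*sqrt(2) + 23/2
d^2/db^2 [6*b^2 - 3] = 12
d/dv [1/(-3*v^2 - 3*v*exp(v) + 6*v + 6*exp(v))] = (v*exp(v) + 2*v - exp(v) - 2)/(3*(v^2 + v*exp(v) - 2*v - 2*exp(v))^2)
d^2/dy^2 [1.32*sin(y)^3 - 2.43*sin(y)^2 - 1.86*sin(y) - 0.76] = 0.869999999999999*sin(y) + 2.97*sin(3*y) - 4.86*cos(2*y)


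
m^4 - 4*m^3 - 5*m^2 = m^2*(m - 5)*(m + 1)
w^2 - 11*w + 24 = (w - 8)*(w - 3)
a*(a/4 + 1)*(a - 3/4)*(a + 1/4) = a^4/4 + 7*a^3/8 - 35*a^2/64 - 3*a/16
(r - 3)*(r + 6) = r^2 + 3*r - 18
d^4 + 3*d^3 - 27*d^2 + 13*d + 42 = (d - 3)*(d - 2)*(d + 1)*(d + 7)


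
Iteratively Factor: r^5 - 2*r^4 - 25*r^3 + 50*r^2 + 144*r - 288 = (r - 3)*(r^4 + r^3 - 22*r^2 - 16*r + 96) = (r - 3)*(r - 2)*(r^3 + 3*r^2 - 16*r - 48) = (r - 3)*(r - 2)*(r + 4)*(r^2 - r - 12) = (r - 3)*(r - 2)*(r + 3)*(r + 4)*(r - 4)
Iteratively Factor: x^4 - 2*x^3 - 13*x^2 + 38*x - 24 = (x - 1)*(x^3 - x^2 - 14*x + 24) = (x - 1)*(x + 4)*(x^2 - 5*x + 6) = (x - 3)*(x - 1)*(x + 4)*(x - 2)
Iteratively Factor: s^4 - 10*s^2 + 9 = (s - 3)*(s^3 + 3*s^2 - s - 3) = (s - 3)*(s - 1)*(s^2 + 4*s + 3) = (s - 3)*(s - 1)*(s + 1)*(s + 3)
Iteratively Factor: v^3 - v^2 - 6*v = (v)*(v^2 - v - 6) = v*(v - 3)*(v + 2)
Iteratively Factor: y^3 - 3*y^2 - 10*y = (y)*(y^2 - 3*y - 10) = y*(y + 2)*(y - 5)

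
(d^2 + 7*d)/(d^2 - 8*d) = (d + 7)/(d - 8)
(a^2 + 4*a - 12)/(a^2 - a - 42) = (a - 2)/(a - 7)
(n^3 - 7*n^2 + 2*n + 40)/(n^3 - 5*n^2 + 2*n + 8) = (n^2 - 3*n - 10)/(n^2 - n - 2)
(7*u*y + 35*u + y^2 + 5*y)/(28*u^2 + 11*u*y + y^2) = (y + 5)/(4*u + y)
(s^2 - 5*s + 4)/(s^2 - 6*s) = (s^2 - 5*s + 4)/(s*(s - 6))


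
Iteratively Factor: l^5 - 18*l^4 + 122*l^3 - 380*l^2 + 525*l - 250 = (l - 5)*(l^4 - 13*l^3 + 57*l^2 - 95*l + 50) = (l - 5)^2*(l^3 - 8*l^2 + 17*l - 10) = (l - 5)^2*(l - 1)*(l^2 - 7*l + 10) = (l - 5)^3*(l - 1)*(l - 2)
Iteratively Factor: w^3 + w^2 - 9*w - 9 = (w - 3)*(w^2 + 4*w + 3) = (w - 3)*(w + 1)*(w + 3)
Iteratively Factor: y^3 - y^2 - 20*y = (y + 4)*(y^2 - 5*y) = y*(y + 4)*(y - 5)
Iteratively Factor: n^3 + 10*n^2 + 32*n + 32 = (n + 4)*(n^2 + 6*n + 8) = (n + 4)^2*(n + 2)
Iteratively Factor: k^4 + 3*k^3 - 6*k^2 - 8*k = (k)*(k^3 + 3*k^2 - 6*k - 8) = k*(k + 1)*(k^2 + 2*k - 8) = k*(k - 2)*(k + 1)*(k + 4)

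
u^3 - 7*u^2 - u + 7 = (u - 7)*(u - 1)*(u + 1)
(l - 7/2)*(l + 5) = l^2 + 3*l/2 - 35/2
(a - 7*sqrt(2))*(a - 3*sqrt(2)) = a^2 - 10*sqrt(2)*a + 42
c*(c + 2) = c^2 + 2*c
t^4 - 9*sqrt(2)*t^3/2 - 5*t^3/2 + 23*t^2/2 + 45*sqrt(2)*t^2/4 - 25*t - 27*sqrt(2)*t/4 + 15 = (t - 3/2)*(t - 1)*(t - 5*sqrt(2)/2)*(t - 2*sqrt(2))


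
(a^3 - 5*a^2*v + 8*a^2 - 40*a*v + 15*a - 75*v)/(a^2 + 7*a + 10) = (a^2 - 5*a*v + 3*a - 15*v)/(a + 2)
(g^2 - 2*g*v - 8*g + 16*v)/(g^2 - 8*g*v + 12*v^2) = (8 - g)/(-g + 6*v)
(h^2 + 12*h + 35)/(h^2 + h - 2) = (h^2 + 12*h + 35)/(h^2 + h - 2)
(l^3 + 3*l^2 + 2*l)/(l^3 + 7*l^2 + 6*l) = (l + 2)/(l + 6)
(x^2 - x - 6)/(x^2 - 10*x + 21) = (x + 2)/(x - 7)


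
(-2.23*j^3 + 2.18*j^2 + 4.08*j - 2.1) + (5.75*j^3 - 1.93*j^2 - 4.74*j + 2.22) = 3.52*j^3 + 0.25*j^2 - 0.66*j + 0.12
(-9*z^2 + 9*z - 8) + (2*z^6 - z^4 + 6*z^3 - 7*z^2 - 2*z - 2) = 2*z^6 - z^4 + 6*z^3 - 16*z^2 + 7*z - 10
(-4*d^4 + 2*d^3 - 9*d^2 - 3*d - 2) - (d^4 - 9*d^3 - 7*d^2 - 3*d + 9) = -5*d^4 + 11*d^3 - 2*d^2 - 11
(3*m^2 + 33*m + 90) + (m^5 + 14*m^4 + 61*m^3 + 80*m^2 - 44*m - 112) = m^5 + 14*m^4 + 61*m^3 + 83*m^2 - 11*m - 22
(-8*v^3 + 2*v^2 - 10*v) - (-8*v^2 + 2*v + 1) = -8*v^3 + 10*v^2 - 12*v - 1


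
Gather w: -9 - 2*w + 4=-2*w - 5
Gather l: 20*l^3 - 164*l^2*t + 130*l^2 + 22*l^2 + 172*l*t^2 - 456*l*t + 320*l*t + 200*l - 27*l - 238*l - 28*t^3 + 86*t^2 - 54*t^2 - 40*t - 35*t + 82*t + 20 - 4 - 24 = 20*l^3 + l^2*(152 - 164*t) + l*(172*t^2 - 136*t - 65) - 28*t^3 + 32*t^2 + 7*t - 8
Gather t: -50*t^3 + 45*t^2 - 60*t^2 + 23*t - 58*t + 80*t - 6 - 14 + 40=-50*t^3 - 15*t^2 + 45*t + 20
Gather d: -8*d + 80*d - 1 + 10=72*d + 9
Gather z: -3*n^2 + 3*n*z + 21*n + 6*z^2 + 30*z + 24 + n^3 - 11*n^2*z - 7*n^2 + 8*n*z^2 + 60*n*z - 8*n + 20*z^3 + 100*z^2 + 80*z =n^3 - 10*n^2 + 13*n + 20*z^3 + z^2*(8*n + 106) + z*(-11*n^2 + 63*n + 110) + 24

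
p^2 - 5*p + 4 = (p - 4)*(p - 1)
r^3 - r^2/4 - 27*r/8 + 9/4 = (r - 3/2)*(r - 3/4)*(r + 2)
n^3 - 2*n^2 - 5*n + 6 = (n - 3)*(n - 1)*(n + 2)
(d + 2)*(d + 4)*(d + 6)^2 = d^4 + 18*d^3 + 116*d^2 + 312*d + 288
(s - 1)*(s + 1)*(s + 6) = s^3 + 6*s^2 - s - 6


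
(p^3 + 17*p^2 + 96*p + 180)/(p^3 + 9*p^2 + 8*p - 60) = (p + 6)/(p - 2)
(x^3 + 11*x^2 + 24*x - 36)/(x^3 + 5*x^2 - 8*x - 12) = (x^2 + 5*x - 6)/(x^2 - x - 2)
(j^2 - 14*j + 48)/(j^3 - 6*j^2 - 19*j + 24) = (j - 6)/(j^2 + 2*j - 3)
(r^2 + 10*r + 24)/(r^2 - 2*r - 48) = (r + 4)/(r - 8)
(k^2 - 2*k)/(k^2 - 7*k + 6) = k*(k - 2)/(k^2 - 7*k + 6)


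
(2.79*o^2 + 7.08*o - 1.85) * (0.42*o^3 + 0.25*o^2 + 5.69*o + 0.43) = 1.1718*o^5 + 3.6711*o^4 + 16.8681*o^3 + 41.0224*o^2 - 7.4821*o - 0.7955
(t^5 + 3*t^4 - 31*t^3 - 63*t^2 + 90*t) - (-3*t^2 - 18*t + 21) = t^5 + 3*t^4 - 31*t^3 - 60*t^2 + 108*t - 21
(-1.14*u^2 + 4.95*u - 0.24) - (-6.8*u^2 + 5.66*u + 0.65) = 5.66*u^2 - 0.71*u - 0.89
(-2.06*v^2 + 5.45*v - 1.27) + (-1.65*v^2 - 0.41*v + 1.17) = -3.71*v^2 + 5.04*v - 0.1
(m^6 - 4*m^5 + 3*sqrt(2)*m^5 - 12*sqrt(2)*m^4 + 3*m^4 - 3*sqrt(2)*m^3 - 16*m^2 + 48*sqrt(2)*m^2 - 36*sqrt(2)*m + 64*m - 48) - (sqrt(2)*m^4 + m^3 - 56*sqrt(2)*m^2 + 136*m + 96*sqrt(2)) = m^6 - 4*m^5 + 3*sqrt(2)*m^5 - 13*sqrt(2)*m^4 + 3*m^4 - 3*sqrt(2)*m^3 - m^3 - 16*m^2 + 104*sqrt(2)*m^2 - 72*m - 36*sqrt(2)*m - 96*sqrt(2) - 48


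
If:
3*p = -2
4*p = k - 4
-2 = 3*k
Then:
No Solution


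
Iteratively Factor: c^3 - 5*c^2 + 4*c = (c - 4)*(c^2 - c) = (c - 4)*(c - 1)*(c)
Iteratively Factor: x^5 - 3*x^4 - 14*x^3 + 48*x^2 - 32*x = (x - 1)*(x^4 - 2*x^3 - 16*x^2 + 32*x) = (x - 2)*(x - 1)*(x^3 - 16*x) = (x - 4)*(x - 2)*(x - 1)*(x^2 + 4*x) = x*(x - 4)*(x - 2)*(x - 1)*(x + 4)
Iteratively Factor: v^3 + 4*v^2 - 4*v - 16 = (v + 2)*(v^2 + 2*v - 8) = (v - 2)*(v + 2)*(v + 4)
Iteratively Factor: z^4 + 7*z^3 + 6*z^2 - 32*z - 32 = (z - 2)*(z^3 + 9*z^2 + 24*z + 16) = (z - 2)*(z + 4)*(z^2 + 5*z + 4) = (z - 2)*(z + 4)^2*(z + 1)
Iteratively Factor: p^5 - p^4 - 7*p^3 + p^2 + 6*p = (p + 2)*(p^4 - 3*p^3 - p^2 + 3*p) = p*(p + 2)*(p^3 - 3*p^2 - p + 3) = p*(p - 3)*(p + 2)*(p^2 - 1) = p*(p - 3)*(p - 1)*(p + 2)*(p + 1)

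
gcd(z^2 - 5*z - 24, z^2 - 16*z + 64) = z - 8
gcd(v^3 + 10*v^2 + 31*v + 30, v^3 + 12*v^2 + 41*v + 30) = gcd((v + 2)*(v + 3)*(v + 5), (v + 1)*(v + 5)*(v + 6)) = v + 5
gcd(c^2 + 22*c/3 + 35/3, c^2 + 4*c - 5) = c + 5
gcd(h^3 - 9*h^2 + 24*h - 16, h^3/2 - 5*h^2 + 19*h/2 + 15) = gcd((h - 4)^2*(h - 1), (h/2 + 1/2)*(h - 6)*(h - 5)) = 1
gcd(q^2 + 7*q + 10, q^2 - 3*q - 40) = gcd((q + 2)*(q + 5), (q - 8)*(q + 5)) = q + 5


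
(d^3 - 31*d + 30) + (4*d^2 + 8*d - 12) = d^3 + 4*d^2 - 23*d + 18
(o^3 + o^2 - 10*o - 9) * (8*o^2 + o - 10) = 8*o^5 + 9*o^4 - 89*o^3 - 92*o^2 + 91*o + 90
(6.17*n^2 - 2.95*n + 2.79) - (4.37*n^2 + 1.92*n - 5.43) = 1.8*n^2 - 4.87*n + 8.22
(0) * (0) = 0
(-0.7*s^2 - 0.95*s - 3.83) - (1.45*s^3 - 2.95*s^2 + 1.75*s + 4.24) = -1.45*s^3 + 2.25*s^2 - 2.7*s - 8.07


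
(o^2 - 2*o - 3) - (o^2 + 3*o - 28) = 25 - 5*o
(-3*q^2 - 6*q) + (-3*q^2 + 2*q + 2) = -6*q^2 - 4*q + 2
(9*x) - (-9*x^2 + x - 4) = 9*x^2 + 8*x + 4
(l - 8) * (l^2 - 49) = l^3 - 8*l^2 - 49*l + 392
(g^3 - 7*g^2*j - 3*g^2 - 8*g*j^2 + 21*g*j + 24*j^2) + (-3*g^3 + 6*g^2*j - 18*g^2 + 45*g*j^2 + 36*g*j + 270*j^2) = -2*g^3 - g^2*j - 21*g^2 + 37*g*j^2 + 57*g*j + 294*j^2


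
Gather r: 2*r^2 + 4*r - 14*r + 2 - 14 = 2*r^2 - 10*r - 12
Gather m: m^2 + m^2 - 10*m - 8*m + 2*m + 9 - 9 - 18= 2*m^2 - 16*m - 18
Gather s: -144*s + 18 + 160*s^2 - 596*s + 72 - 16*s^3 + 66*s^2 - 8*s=-16*s^3 + 226*s^2 - 748*s + 90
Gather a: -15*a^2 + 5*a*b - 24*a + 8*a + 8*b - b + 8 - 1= -15*a^2 + a*(5*b - 16) + 7*b + 7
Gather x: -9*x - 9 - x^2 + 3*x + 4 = -x^2 - 6*x - 5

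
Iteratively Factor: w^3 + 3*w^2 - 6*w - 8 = (w + 4)*(w^2 - w - 2) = (w - 2)*(w + 4)*(w + 1)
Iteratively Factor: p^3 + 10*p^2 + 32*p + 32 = (p + 2)*(p^2 + 8*p + 16) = (p + 2)*(p + 4)*(p + 4)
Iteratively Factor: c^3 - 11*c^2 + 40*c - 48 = (c - 4)*(c^2 - 7*c + 12) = (c - 4)^2*(c - 3)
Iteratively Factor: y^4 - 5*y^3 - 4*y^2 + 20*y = (y + 2)*(y^3 - 7*y^2 + 10*y) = y*(y + 2)*(y^2 - 7*y + 10) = y*(y - 2)*(y + 2)*(y - 5)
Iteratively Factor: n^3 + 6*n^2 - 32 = (n + 4)*(n^2 + 2*n - 8) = (n - 2)*(n + 4)*(n + 4)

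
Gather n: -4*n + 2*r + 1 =-4*n + 2*r + 1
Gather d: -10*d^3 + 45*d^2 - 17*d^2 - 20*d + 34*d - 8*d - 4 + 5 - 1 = -10*d^3 + 28*d^2 + 6*d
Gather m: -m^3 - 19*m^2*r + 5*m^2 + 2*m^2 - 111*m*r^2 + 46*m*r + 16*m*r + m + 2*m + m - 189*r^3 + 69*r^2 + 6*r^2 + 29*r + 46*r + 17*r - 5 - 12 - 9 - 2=-m^3 + m^2*(7 - 19*r) + m*(-111*r^2 + 62*r + 4) - 189*r^3 + 75*r^2 + 92*r - 28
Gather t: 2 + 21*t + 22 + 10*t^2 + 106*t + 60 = 10*t^2 + 127*t + 84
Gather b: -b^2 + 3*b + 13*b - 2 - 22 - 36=-b^2 + 16*b - 60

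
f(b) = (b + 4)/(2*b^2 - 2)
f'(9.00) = -0.01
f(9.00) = 0.08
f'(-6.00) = 0.00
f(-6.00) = -0.03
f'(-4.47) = 0.02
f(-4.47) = -0.01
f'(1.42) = -6.96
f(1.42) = 2.67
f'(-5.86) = 0.01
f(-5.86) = -0.03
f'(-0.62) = 4.72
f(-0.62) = -2.75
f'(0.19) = -1.38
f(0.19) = -2.17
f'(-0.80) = 18.36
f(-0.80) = -4.44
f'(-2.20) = 0.40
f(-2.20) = 0.23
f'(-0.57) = 3.55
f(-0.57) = -2.54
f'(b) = -4*b*(b + 4)/(2*b^2 - 2)^2 + 1/(2*b^2 - 2) = (b^2 - 2*b*(b + 4) - 1)/(2*(b^2 - 1)^2)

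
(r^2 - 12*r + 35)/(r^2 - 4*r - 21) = (r - 5)/(r + 3)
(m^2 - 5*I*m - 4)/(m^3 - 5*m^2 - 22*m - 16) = (-m^2 + 5*I*m + 4)/(-m^3 + 5*m^2 + 22*m + 16)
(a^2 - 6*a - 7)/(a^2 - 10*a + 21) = (a + 1)/(a - 3)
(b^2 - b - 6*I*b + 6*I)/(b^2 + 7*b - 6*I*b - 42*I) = (b - 1)/(b + 7)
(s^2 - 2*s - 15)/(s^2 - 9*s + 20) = (s + 3)/(s - 4)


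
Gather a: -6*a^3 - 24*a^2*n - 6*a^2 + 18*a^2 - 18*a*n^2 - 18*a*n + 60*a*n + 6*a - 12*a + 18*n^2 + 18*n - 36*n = -6*a^3 + a^2*(12 - 24*n) + a*(-18*n^2 + 42*n - 6) + 18*n^2 - 18*n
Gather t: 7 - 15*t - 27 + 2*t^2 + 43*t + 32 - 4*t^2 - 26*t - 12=-2*t^2 + 2*t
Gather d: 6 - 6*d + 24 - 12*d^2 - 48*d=-12*d^2 - 54*d + 30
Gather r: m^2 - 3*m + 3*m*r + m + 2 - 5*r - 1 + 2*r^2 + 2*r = m^2 - 2*m + 2*r^2 + r*(3*m - 3) + 1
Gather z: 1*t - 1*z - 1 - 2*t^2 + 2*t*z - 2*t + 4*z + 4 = -2*t^2 - t + z*(2*t + 3) + 3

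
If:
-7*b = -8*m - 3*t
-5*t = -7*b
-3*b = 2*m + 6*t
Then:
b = 0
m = 0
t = 0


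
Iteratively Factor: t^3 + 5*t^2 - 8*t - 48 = (t + 4)*(t^2 + t - 12) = (t + 4)^2*(t - 3)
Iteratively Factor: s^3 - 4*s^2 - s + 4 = (s - 1)*(s^2 - 3*s - 4) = (s - 4)*(s - 1)*(s + 1)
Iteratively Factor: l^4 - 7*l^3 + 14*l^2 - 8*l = (l)*(l^3 - 7*l^2 + 14*l - 8) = l*(l - 1)*(l^2 - 6*l + 8) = l*(l - 4)*(l - 1)*(l - 2)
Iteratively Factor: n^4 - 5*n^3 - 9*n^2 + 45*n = (n)*(n^3 - 5*n^2 - 9*n + 45) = n*(n - 3)*(n^2 - 2*n - 15) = n*(n - 3)*(n + 3)*(n - 5)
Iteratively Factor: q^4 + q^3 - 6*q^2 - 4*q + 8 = (q - 2)*(q^3 + 3*q^2 - 4) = (q - 2)*(q - 1)*(q^2 + 4*q + 4) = (q - 2)*(q - 1)*(q + 2)*(q + 2)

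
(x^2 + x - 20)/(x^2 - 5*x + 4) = (x + 5)/(x - 1)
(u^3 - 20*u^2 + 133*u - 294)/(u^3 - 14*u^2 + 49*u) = (u - 6)/u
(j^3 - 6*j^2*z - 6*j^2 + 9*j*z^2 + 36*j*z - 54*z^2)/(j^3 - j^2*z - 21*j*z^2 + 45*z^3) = (j - 6)/(j + 5*z)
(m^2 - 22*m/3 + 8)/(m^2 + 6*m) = (m^2 - 22*m/3 + 8)/(m*(m + 6))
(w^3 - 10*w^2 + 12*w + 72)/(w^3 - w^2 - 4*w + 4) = (w^2 - 12*w + 36)/(w^2 - 3*w + 2)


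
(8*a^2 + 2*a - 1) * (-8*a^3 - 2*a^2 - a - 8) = -64*a^5 - 32*a^4 - 4*a^3 - 64*a^2 - 15*a + 8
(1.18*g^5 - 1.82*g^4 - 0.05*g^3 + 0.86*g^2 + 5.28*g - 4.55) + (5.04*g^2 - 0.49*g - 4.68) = 1.18*g^5 - 1.82*g^4 - 0.05*g^3 + 5.9*g^2 + 4.79*g - 9.23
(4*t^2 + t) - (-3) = 4*t^2 + t + 3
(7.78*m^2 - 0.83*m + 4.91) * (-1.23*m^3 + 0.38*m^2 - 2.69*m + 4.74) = -9.5694*m^5 + 3.9773*m^4 - 27.2829*m^3 + 40.9757*m^2 - 17.1421*m + 23.2734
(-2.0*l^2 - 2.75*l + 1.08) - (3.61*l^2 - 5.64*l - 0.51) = -5.61*l^2 + 2.89*l + 1.59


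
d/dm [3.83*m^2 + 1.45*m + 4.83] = 7.66*m + 1.45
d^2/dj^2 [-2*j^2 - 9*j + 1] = -4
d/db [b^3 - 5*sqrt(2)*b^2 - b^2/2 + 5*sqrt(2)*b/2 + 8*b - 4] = 3*b^2 - 10*sqrt(2)*b - b + 5*sqrt(2)/2 + 8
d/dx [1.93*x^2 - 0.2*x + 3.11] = 3.86*x - 0.2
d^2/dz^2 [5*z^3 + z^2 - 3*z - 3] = 30*z + 2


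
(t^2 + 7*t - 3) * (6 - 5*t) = -5*t^3 - 29*t^2 + 57*t - 18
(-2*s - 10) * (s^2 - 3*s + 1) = -2*s^3 - 4*s^2 + 28*s - 10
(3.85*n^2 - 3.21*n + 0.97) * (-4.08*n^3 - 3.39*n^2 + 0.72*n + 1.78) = -15.708*n^5 + 0.0452999999999992*n^4 + 9.6963*n^3 + 1.2535*n^2 - 5.0154*n + 1.7266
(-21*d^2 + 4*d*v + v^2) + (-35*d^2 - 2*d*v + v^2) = -56*d^2 + 2*d*v + 2*v^2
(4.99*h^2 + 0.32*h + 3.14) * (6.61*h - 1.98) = 32.9839*h^3 - 7.765*h^2 + 20.1218*h - 6.2172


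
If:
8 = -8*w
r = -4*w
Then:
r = 4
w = -1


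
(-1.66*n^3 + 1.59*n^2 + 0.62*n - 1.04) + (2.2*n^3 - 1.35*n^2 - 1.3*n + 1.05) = 0.54*n^3 + 0.24*n^2 - 0.68*n + 0.01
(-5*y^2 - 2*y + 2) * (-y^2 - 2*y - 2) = 5*y^4 + 12*y^3 + 12*y^2 - 4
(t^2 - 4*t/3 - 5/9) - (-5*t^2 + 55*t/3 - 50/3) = 6*t^2 - 59*t/3 + 145/9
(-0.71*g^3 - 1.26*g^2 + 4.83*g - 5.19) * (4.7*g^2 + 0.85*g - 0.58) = -3.337*g^5 - 6.5255*g^4 + 22.0418*g^3 - 19.5567*g^2 - 7.2129*g + 3.0102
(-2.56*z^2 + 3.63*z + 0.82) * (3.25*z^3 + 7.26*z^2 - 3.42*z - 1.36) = -8.32*z^5 - 6.7881*z^4 + 37.774*z^3 - 2.9798*z^2 - 7.7412*z - 1.1152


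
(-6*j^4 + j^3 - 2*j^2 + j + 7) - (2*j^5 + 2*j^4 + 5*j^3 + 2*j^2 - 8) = -2*j^5 - 8*j^4 - 4*j^3 - 4*j^2 + j + 15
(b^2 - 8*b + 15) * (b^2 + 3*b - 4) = b^4 - 5*b^3 - 13*b^2 + 77*b - 60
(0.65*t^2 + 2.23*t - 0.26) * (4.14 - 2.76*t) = -1.794*t^3 - 3.4638*t^2 + 9.9498*t - 1.0764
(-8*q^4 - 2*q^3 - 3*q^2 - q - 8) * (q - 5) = -8*q^5 + 38*q^4 + 7*q^3 + 14*q^2 - 3*q + 40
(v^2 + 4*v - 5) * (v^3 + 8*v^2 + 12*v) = v^5 + 12*v^4 + 39*v^3 + 8*v^2 - 60*v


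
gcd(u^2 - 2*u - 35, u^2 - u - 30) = u + 5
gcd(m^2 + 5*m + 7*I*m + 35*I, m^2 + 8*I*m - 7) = m + 7*I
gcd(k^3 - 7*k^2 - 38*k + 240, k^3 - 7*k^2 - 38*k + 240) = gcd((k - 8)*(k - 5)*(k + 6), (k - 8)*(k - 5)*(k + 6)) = k^3 - 7*k^2 - 38*k + 240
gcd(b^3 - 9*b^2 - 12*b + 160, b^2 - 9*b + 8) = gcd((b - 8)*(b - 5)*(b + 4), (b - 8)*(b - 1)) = b - 8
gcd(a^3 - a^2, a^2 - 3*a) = a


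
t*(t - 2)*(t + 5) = t^3 + 3*t^2 - 10*t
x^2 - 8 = (x - 2*sqrt(2))*(x + 2*sqrt(2))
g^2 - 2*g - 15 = (g - 5)*(g + 3)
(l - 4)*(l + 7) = l^2 + 3*l - 28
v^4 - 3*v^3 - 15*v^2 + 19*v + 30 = (v - 5)*(v - 2)*(v + 1)*(v + 3)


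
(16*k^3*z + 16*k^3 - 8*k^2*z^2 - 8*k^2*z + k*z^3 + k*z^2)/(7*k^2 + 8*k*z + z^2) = k*(16*k^2*z + 16*k^2 - 8*k*z^2 - 8*k*z + z^3 + z^2)/(7*k^2 + 8*k*z + z^2)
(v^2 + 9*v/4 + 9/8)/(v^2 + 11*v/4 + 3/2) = (v + 3/2)/(v + 2)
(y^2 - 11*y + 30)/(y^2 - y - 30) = (y - 5)/(y + 5)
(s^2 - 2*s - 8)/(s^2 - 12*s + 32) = (s + 2)/(s - 8)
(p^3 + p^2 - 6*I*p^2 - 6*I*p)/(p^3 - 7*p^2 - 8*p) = (p - 6*I)/(p - 8)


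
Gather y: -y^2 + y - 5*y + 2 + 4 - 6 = -y^2 - 4*y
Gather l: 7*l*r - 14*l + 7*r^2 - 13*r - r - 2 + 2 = l*(7*r - 14) + 7*r^2 - 14*r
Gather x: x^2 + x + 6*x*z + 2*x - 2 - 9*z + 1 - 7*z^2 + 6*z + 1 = x^2 + x*(6*z + 3) - 7*z^2 - 3*z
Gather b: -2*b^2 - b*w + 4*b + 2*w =-2*b^2 + b*(4 - w) + 2*w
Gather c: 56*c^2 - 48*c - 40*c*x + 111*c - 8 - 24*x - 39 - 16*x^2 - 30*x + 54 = 56*c^2 + c*(63 - 40*x) - 16*x^2 - 54*x + 7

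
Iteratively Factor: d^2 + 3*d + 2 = (d + 1)*(d + 2)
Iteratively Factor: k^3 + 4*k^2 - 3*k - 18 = (k - 2)*(k^2 + 6*k + 9) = (k - 2)*(k + 3)*(k + 3)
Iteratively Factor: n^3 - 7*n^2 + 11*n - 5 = (n - 5)*(n^2 - 2*n + 1) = (n - 5)*(n - 1)*(n - 1)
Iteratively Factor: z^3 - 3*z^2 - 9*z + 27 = (z - 3)*(z^2 - 9) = (z - 3)*(z + 3)*(z - 3)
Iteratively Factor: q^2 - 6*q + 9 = (q - 3)*(q - 3)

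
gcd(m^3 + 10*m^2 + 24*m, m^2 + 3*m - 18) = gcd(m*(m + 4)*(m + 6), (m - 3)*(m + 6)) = m + 6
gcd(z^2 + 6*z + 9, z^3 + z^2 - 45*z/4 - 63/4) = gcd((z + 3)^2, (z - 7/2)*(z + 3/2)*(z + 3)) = z + 3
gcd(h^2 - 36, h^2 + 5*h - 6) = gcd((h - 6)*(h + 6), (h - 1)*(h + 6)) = h + 6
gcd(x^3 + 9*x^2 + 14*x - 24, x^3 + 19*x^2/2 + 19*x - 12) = x^2 + 10*x + 24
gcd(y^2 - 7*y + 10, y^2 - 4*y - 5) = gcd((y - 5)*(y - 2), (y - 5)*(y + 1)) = y - 5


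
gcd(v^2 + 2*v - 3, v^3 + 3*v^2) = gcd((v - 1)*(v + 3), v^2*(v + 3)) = v + 3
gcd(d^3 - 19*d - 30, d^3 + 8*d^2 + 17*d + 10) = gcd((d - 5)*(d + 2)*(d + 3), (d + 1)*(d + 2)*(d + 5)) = d + 2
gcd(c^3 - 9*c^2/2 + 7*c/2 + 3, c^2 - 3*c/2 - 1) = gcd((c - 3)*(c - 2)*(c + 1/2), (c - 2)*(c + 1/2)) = c^2 - 3*c/2 - 1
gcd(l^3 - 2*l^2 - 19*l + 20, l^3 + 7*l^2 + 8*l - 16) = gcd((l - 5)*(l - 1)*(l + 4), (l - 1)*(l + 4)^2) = l^2 + 3*l - 4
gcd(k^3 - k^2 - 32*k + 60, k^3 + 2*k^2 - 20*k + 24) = k^2 + 4*k - 12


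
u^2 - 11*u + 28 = (u - 7)*(u - 4)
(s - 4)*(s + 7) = s^2 + 3*s - 28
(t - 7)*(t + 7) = t^2 - 49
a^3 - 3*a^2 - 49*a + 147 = (a - 7)*(a - 3)*(a + 7)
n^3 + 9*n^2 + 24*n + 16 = (n + 1)*(n + 4)^2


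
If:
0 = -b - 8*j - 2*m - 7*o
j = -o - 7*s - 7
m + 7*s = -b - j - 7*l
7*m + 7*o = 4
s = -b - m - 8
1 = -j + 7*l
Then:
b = -10113/686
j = 4183/686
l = 4869/4802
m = 5219/686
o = -4827/686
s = -297/343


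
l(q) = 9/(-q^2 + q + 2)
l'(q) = 9*(2*q - 1)/(-q^2 + q + 2)^2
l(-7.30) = -0.15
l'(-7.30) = -0.04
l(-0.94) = 51.02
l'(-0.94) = -832.99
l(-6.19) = -0.21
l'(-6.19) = -0.07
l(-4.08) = -0.48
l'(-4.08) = -0.24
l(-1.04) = -74.01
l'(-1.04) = -1874.68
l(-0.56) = 7.99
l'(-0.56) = -15.04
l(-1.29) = -9.43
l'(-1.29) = -35.39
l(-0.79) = 15.36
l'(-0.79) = -67.64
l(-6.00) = -0.22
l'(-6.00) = -0.07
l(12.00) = -0.07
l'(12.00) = 0.01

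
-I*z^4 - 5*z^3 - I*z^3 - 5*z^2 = z^2*(z - 5*I)*(-I*z - I)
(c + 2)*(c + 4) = c^2 + 6*c + 8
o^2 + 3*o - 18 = (o - 3)*(o + 6)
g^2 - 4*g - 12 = (g - 6)*(g + 2)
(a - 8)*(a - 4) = a^2 - 12*a + 32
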